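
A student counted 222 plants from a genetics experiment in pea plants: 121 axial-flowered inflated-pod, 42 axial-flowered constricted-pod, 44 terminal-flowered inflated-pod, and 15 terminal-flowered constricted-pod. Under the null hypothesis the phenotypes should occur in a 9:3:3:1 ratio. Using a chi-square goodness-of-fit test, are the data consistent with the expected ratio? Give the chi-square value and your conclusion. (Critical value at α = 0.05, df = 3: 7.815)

The 9:3:3:1 ratio has 16 parts, so with N = 222 the expected counts are:
  axial-flowered inflated-pod: 222 × 9/16 = 124.875
  axial-flowered constricted-pod: 222 × 3/16 = 41.625
  terminal-flowered inflated-pod: 222 × 3/16 = 41.625
  terminal-flowered constricted-pod: 222 × 1/16 = 13.875
χ² = Σ (O − E)² / E
  axial-flowered inflated-pod: (121 − 124.875)² / 124.875 = 0.1202
  axial-flowered constricted-pod: (42 − 41.625)² / 41.625 = 0.0034
  terminal-flowered inflated-pod: (44 − 41.625)² / 41.625 = 0.1355
  terminal-flowered constricted-pod: (15 − 13.875)² / 13.875 = 0.0912
χ² = 0.1202 + 0.0034 + 0.1355 + 0.0912 = 0.3503 ≈ 0.350
Degrees of freedom = 4 − 1 = 3; critical value at α = 0.05 is 7.815.
Since 0.350 < 7.815, we fail to reject the null hypothesis — the data are consistent with the 9:3:3:1 ratio.

0.350; consistent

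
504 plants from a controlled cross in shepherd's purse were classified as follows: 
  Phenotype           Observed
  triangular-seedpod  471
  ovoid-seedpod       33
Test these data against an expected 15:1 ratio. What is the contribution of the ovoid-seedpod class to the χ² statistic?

0.071

The 15:1 ratio has 16 parts, so with N = 504 the expected counts are:
  triangular-seedpod: 504 × 15/16 = 472.5
  ovoid-seedpod: 504 × 1/16 = 31.5
Contribution of ovoid-seedpod: (33 − 31.5)² / 31.5 = 0.0714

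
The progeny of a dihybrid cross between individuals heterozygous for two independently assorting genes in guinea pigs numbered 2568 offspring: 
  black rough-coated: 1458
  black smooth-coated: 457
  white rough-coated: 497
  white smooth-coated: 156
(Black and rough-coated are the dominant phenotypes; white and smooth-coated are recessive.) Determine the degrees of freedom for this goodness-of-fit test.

A dihybrid F₂ with independent assortment and complete dominance at both loci gives a 9:3:3:1 phenotypic ratio.
A goodness-of-fit test with 4 phenotype classes has df = 4 − 1 = 3.

3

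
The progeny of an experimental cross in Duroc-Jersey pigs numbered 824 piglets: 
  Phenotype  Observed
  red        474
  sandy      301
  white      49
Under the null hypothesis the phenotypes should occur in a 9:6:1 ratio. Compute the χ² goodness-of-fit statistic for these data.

Under the 9:6:1 hypothesis (Σ ratio = 16, N = 824):
  red: 824 × 9/16 = 463.5
  sandy: 824 × 6/16 = 309
  white: 824 × 1/16 = 51.5
χ² = Σ (O − E)² / E
  red: (474 − 463.5)² / 463.5 = 0.2379
  sandy: (301 − 309)² / 309 = 0.2071
  white: (49 − 51.5)² / 51.5 = 0.1214
χ² = 0.2379 + 0.2071 + 0.1214 = 0.5664 ≈ 0.566

0.566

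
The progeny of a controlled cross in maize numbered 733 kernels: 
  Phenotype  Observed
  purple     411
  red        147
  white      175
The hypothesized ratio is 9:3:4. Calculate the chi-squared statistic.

Expected counts for N = 733 under a 9:3:4 ratio (total parts = 16):
  purple: 733 × 9/16 = 412.3125
  red: 733 × 3/16 = 137.4375
  white: 733 × 4/16 = 183.25
χ² = Σ (O − E)² / E
  purple: (411 − 412.3125)² / 412.3125 = 0.0042
  red: (147 − 137.4375)² / 137.4375 = 0.6653
  white: (175 − 183.25)² / 183.25 = 0.3714
χ² = 0.0042 + 0.6653 + 0.3714 = 1.0409 ≈ 1.041

1.041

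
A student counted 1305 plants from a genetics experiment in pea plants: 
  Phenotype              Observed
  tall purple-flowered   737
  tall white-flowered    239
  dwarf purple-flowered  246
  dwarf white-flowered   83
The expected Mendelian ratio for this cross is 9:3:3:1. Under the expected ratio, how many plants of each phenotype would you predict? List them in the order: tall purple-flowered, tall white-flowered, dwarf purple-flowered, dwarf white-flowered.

734.0625, 244.6875, 244.6875, 81.5625

The 9:3:3:1 ratio has 16 parts, so with N = 1305 the expected counts are:
  tall purple-flowered: 1305 × 9/16 = 734.0625
  tall white-flowered: 1305 × 3/16 = 244.6875
  dwarf purple-flowered: 1305 × 3/16 = 244.6875
  dwarf white-flowered: 1305 × 1/16 = 81.5625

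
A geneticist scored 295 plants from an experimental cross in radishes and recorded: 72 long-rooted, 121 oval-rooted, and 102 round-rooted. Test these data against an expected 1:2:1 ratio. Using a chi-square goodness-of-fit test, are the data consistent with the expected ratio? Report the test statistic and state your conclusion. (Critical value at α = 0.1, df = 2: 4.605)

The 1:2:1 ratio has 4 parts, so with N = 295 the expected counts are:
  long-rooted: 295 × 1/4 = 73.75
  oval-rooted: 295 × 2/4 = 147.5
  round-rooted: 295 × 1/4 = 73.75
χ² = Σ (O − E)² / E
  long-rooted: (72 − 73.75)² / 73.75 = 0.0415
  oval-rooted: (121 − 147.5)² / 147.5 = 4.7610
  round-rooted: (102 − 73.75)² / 73.75 = 10.8212
χ² = 0.0415 + 4.7610 + 10.8212 = 15.6237 ≈ 15.624
Degrees of freedom = 3 − 1 = 2; critical value at α = 0.1 is 4.605.
Since 15.624 > 4.605, we reject the null hypothesis — the data do not fit the 1:2:1 ratio.

15.624; not consistent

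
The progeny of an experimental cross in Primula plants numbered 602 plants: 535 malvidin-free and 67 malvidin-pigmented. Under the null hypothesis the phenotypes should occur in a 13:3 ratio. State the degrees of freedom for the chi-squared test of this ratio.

A goodness-of-fit test with 2 phenotype classes has df = 2 − 1 = 1.

1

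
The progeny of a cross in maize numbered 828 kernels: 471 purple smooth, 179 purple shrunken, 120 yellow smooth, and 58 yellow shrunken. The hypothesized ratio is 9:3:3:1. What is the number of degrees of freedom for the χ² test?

3

A goodness-of-fit test with 4 phenotype classes has df = 4 − 1 = 3.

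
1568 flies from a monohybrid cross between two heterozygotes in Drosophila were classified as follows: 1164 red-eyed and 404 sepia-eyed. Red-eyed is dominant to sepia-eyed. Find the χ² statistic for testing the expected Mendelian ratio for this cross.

For a monohybrid cross between heterozygotes with complete dominance, the expected phenotypic ratio is 3:1.
Under the 3:1 hypothesis (Σ ratio = 4, N = 1568):
  red-eyed: 1568 × 3/4 = 1176
  sepia-eyed: 1568 × 1/4 = 392
χ² = Σ (O − E)² / E
  red-eyed: (1164 − 1176)² / 1176 = 0.1224
  sepia-eyed: (404 − 392)² / 392 = 0.3673
χ² = 0.1224 + 0.3673 = 0.4897 ≈ 0.490

0.490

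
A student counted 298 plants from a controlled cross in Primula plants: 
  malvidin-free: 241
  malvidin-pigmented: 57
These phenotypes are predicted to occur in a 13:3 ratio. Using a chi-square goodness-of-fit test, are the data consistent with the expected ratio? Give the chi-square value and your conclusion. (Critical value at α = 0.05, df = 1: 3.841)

Under the 13:3 hypothesis (Σ ratio = 16, N = 298):
  malvidin-free: 298 × 13/16 = 242.125
  malvidin-pigmented: 298 × 3/16 = 55.875
χ² = Σ (O − E)² / E
  malvidin-free: (241 − 242.125)² / 242.125 = 0.0052
  malvidin-pigmented: (57 − 55.875)² / 55.875 = 0.0227
χ² = 0.0052 + 0.0227 = 0.0279 ≈ 0.028
Degrees of freedom = 2 − 1 = 1; critical value at α = 0.05 is 3.841.
Since 0.028 < 3.841, we fail to reject the null hypothesis — the data are consistent with the 13:3 ratio.

0.028; consistent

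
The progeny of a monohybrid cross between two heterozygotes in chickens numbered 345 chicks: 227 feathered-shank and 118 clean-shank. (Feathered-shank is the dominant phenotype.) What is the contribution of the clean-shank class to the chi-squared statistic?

11.688

For a monohybrid cross between heterozygotes with complete dominance, the expected phenotypic ratio is 3:1.
Under the 3:1 hypothesis (Σ ratio = 4, N = 345):
  feathered-shank: 345 × 3/4 = 258.75
  clean-shank: 345 × 1/4 = 86.25
Contribution of clean-shank: (118 − 86.25)² / 86.25 = 11.6877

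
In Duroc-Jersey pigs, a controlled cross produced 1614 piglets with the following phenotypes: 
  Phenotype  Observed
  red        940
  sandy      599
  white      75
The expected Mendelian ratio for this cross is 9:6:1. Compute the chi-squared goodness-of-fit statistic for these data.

Under the 9:6:1 hypothesis (Σ ratio = 16, N = 1614):
  red: 1614 × 9/16 = 907.875
  sandy: 1614 × 6/16 = 605.25
  white: 1614 × 1/16 = 100.875
χ² = Σ (O − E)² / E
  red: (940 − 907.875)² / 907.875 = 1.1367
  sandy: (599 − 605.25)² / 605.25 = 0.0645
  white: (75 − 100.875)² / 100.875 = 6.6371
χ² = 1.1367 + 0.0645 + 6.6371 = 7.8383 ≈ 7.838

7.838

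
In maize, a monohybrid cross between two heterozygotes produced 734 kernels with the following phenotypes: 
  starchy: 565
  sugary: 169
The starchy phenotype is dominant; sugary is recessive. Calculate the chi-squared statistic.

For a monohybrid cross between heterozygotes with complete dominance, the expected phenotypic ratio is 3:1.
The 3:1 ratio has 4 parts, so with N = 734 the expected counts are:
  starchy: 734 × 3/4 = 550.5
  sugary: 734 × 1/4 = 183.5
χ² = Σ (O − E)² / E
  starchy: (565 − 550.5)² / 550.5 = 0.3819
  sugary: (169 − 183.5)² / 183.5 = 1.1458
χ² = 0.3819 + 1.1458 = 1.5277 ≈ 1.528

1.528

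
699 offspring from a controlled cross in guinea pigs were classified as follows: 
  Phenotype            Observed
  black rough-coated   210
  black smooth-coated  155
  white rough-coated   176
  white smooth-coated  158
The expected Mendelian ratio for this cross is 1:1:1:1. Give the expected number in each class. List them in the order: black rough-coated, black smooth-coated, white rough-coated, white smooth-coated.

The 1:1:1:1 ratio has 4 parts, so with N = 699 the expected counts are:
  black rough-coated: 699 × 1/4 = 174.75
  black smooth-coated: 699 × 1/4 = 174.75
  white rough-coated: 699 × 1/4 = 174.75
  white smooth-coated: 699 × 1/4 = 174.75

174.75, 174.75, 174.75, 174.75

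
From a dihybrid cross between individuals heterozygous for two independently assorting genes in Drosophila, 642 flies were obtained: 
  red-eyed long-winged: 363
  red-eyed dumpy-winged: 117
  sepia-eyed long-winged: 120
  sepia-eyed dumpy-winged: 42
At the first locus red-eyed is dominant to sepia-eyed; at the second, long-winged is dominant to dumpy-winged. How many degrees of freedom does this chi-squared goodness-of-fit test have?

3

A dihybrid F₂ with independent assortment and complete dominance at both loci gives a 9:3:3:1 phenotypic ratio.
A goodness-of-fit test with 4 phenotype classes has df = 4 − 1 = 3.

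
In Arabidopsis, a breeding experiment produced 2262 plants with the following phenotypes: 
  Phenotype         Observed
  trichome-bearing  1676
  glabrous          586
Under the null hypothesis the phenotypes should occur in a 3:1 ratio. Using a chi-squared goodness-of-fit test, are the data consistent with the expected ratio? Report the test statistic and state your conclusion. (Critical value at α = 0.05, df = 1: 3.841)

Under the 3:1 hypothesis (Σ ratio = 4, N = 2262):
  trichome-bearing: 2262 × 3/4 = 1696.5
  glabrous: 2262 × 1/4 = 565.5
χ² = Σ (O − E)² / E
  trichome-bearing: (1676 − 1696.5)² / 1696.5 = 0.2477
  glabrous: (586 − 565.5)² / 565.5 = 0.7431
χ² = 0.2477 + 0.7431 = 0.9908 ≈ 0.991
Degrees of freedom = 2 − 1 = 1; critical value at α = 0.05 is 3.841.
Since 0.991 < 3.841, we fail to reject the null hypothesis — the data are consistent with the 3:1 ratio.

0.991; consistent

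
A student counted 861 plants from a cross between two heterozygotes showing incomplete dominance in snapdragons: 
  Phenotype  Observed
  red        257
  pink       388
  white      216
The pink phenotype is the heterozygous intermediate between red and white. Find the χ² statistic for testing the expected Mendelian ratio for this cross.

With incomplete dominance, a heterozygote × heterozygote cross gives a 1:2:1 phenotypic ratio.
Expected counts for N = 861 under a 1:2:1 ratio (total parts = 4):
  red: 861 × 1/4 = 215.25
  pink: 861 × 2/4 = 430.5
  white: 861 × 1/4 = 215.25
χ² = Σ (O − E)² / E
  red: (257 − 215.25)² / 215.25 = 8.0979
  pink: (388 − 430.5)² / 430.5 = 4.1957
  white: (216 − 215.25)² / 215.25 = 0.0026
χ² = 8.0979 + 4.1957 + 0.0026 = 12.2962 ≈ 12.296

12.296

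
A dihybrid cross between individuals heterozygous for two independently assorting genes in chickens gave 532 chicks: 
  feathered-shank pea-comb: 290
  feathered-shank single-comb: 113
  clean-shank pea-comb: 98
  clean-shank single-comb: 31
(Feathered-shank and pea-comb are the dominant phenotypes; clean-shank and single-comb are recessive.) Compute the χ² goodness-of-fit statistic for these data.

A dihybrid F₂ with independent assortment and complete dominance at both loci gives a 9:3:3:1 phenotypic ratio.
The 9:3:3:1 ratio has 16 parts, so with N = 532 the expected counts are:
  feathered-shank pea-comb: 532 × 9/16 = 299.25
  feathered-shank single-comb: 532 × 3/16 = 99.75
  clean-shank pea-comb: 532 × 3/16 = 99.75
  clean-shank single-comb: 532 × 1/16 = 33.25
χ² = Σ (O − E)² / E
  feathered-shank pea-comb: (290 − 299.25)² / 299.25 = 0.2859
  feathered-shank single-comb: (113 − 99.75)² / 99.75 = 1.7600
  clean-shank pea-comb: (98 − 99.75)² / 99.75 = 0.0307
  clean-shank single-comb: (31 − 33.25)² / 33.25 = 0.1523
χ² = 0.2859 + 1.7600 + 0.0307 + 0.1523 = 2.2289 ≈ 2.229

2.229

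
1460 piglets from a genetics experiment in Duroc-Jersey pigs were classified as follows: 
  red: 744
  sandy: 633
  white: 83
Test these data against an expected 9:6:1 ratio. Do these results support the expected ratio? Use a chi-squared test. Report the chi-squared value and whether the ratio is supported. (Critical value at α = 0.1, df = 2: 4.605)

The 9:6:1 ratio has 16 parts, so with N = 1460 the expected counts are:
  red: 1460 × 9/16 = 821.25
  sandy: 1460 × 6/16 = 547.5
  white: 1460 × 1/16 = 91.25
χ² = Σ (O − E)² / E
  red: (744 − 821.25)² / 821.25 = 7.2664
  sandy: (633 − 547.5)² / 547.5 = 13.3521
  white: (83 − 91.25)² / 91.25 = 0.7459
χ² = 7.2664 + 13.3521 + 0.7459 = 21.3644 ≈ 21.364
Degrees of freedom = 3 − 1 = 2; critical value at α = 0.1 is 4.605.
Since 21.364 > 4.605, we reject the null hypothesis — the data do not fit the 9:6:1 ratio.

21.364; not consistent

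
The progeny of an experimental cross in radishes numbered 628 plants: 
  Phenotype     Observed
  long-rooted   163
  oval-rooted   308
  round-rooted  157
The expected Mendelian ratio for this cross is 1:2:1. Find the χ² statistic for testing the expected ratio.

Under the 1:2:1 hypothesis (Σ ratio = 4, N = 628):
  long-rooted: 628 × 1/4 = 157
  oval-rooted: 628 × 2/4 = 314
  round-rooted: 628 × 1/4 = 157
χ² = Σ (O − E)² / E
  long-rooted: (163 − 157)² / 157 = 0.2293
  oval-rooted: (308 − 314)² / 314 = 0.1146
  round-rooted: (157 − 157)² / 157 = 0.0000
χ² = 0.2293 + 0.1146 + 0.0000 = 0.3439 ≈ 0.344

0.344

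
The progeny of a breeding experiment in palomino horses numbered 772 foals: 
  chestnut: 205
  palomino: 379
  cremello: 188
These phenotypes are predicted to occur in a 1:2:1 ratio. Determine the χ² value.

Under the 1:2:1 hypothesis (Σ ratio = 4, N = 772):
  chestnut: 772 × 1/4 = 193
  palomino: 772 × 2/4 = 386
  cremello: 772 × 1/4 = 193
χ² = Σ (O − E)² / E
  chestnut: (205 − 193)² / 193 = 0.7461
  palomino: (379 − 386)² / 386 = 0.1269
  cremello: (188 − 193)² / 193 = 0.1295
χ² = 0.7461 + 0.1269 + 0.1295 = 1.0025 ≈ 1.003

1.003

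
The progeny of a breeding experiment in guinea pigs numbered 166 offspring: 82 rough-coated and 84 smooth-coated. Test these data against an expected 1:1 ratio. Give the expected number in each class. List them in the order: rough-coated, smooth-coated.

83, 83

Total ratio parts = 2. Expected numbers out of 166:
  rough-coated: 166 × 1/2 = 83
  smooth-coated: 166 × 1/2 = 83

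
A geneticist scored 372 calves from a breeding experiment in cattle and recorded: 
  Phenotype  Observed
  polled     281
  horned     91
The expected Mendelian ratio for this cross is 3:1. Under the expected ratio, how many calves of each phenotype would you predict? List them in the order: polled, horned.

Expected counts for N = 372 under a 3:1 ratio (total parts = 4):
  polled: 372 × 3/4 = 279
  horned: 372 × 1/4 = 93

279, 93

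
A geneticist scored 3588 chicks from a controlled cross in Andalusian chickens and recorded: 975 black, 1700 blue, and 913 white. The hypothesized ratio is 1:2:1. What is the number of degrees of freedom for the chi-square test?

A goodness-of-fit test with 3 phenotype classes has df = 3 − 1 = 2.

2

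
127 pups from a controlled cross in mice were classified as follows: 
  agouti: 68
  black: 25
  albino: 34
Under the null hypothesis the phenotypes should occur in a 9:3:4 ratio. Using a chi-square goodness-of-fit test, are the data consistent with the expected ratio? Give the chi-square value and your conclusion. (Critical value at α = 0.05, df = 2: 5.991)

Expected counts for N = 127 under a 9:3:4 ratio (total parts = 16):
  agouti: 127 × 9/16 = 71.4375
  black: 127 × 3/16 = 23.8125
  albino: 127 × 4/16 = 31.75
χ² = Σ (O − E)² / E
  agouti: (68 − 71.4375)² / 71.4375 = 0.1654
  black: (25 − 23.8125)² / 23.8125 = 0.0592
  albino: (34 − 31.75)² / 31.75 = 0.1594
χ² = 0.1654 + 0.0592 + 0.1594 = 0.384
Degrees of freedom = 3 − 1 = 2; critical value at α = 0.05 is 5.991.
Since 0.384 < 5.991, we fail to reject the null hypothesis — the data are consistent with the 9:3:4 ratio.

0.384; consistent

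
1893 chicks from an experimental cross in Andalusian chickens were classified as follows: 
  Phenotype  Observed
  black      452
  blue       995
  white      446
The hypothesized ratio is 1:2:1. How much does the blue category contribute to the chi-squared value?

Total ratio parts = 4. Expected numbers out of 1893:
  black: 1893 × 1/4 = 473.25
  blue: 1893 × 2/4 = 946.5
  white: 1893 × 1/4 = 473.25
Contribution of blue: (995 − 946.5)² / 946.5 = 2.4852

2.485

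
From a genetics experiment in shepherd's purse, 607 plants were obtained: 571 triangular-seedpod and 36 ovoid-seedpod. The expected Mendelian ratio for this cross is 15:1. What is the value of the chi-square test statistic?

0.106

Total ratio parts = 16. Expected numbers out of 607:
  triangular-seedpod: 607 × 15/16 = 569.0625
  ovoid-seedpod: 607 × 1/16 = 37.9375
χ² = Σ (O − E)² / E
  triangular-seedpod: (571 − 569.0625)² / 569.0625 = 0.0066
  ovoid-seedpod: (36 − 37.9375)² / 37.9375 = 0.0989
χ² = 0.0066 + 0.0989 = 0.1055 ≈ 0.106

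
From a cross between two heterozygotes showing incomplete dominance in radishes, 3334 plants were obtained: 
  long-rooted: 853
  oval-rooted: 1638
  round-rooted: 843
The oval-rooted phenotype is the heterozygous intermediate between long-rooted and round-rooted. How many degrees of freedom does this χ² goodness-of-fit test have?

With incomplete dominance, a heterozygote × heterozygote cross gives a 1:2:1 phenotypic ratio.
A goodness-of-fit test with 3 phenotype classes has df = 3 − 1 = 2.

2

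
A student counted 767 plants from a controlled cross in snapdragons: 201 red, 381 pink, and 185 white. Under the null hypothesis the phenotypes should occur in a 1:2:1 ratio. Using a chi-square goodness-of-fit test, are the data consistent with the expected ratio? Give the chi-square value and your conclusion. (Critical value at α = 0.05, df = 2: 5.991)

Expected counts for N = 767 under a 1:2:1 ratio (total parts = 4):
  red: 767 × 1/4 = 191.75
  pink: 767 × 2/4 = 383.5
  white: 767 × 1/4 = 191.75
χ² = Σ (O − E)² / E
  red: (201 − 191.75)² / 191.75 = 0.4462
  pink: (381 − 383.5)² / 383.5 = 0.0163
  white: (185 − 191.75)² / 191.75 = 0.2376
χ² = 0.4462 + 0.0163 + 0.2376 = 0.7001 ≈ 0.700
Degrees of freedom = 3 − 1 = 2; critical value at α = 0.05 is 5.991.
Since 0.700 < 5.991, we fail to reject the null hypothesis — the data are consistent with the 1:2:1 ratio.

0.700; consistent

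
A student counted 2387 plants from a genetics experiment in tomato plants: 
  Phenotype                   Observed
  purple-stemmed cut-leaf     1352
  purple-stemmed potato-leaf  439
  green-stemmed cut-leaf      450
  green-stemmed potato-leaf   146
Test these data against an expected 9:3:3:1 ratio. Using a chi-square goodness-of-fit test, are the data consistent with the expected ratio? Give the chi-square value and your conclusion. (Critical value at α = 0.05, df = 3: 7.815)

0.310; consistent

Total ratio parts = 16. Expected numbers out of 2387:
  purple-stemmed cut-leaf: 2387 × 9/16 = 1342.6875
  purple-stemmed potato-leaf: 2387 × 3/16 = 447.5625
  green-stemmed cut-leaf: 2387 × 3/16 = 447.5625
  green-stemmed potato-leaf: 2387 × 1/16 = 149.1875
χ² = Σ (O − E)² / E
  purple-stemmed cut-leaf: (1352 − 1342.6875)² / 1342.6875 = 0.0646
  purple-stemmed potato-leaf: (439 − 447.5625)² / 447.5625 = 0.1638
  green-stemmed cut-leaf: (450 − 447.5625)² / 447.5625 = 0.0133
  green-stemmed potato-leaf: (146 − 149.1875)² / 149.1875 = 0.0681
χ² = 0.0646 + 0.1638 + 0.0133 + 0.0681 = 0.3098 ≈ 0.310
Degrees of freedom = 4 − 1 = 3; critical value at α = 0.05 is 7.815.
Since 0.310 < 7.815, we fail to reject the null hypothesis — the data are consistent with the 9:3:3:1 ratio.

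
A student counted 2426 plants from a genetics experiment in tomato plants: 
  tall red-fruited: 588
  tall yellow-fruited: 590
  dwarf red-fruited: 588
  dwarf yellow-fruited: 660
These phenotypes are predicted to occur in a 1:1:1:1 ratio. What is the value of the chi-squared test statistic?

6.297

Total ratio parts = 4. Expected numbers out of 2426:
  tall red-fruited: 2426 × 1/4 = 606.5
  tall yellow-fruited: 2426 × 1/4 = 606.5
  dwarf red-fruited: 2426 × 1/4 = 606.5
  dwarf yellow-fruited: 2426 × 1/4 = 606.5
χ² = Σ (O − E)² / E
  tall red-fruited: (588 − 606.5)² / 606.5 = 0.5643
  tall yellow-fruited: (590 − 606.5)² / 606.5 = 0.4489
  dwarf red-fruited: (588 − 606.5)² / 606.5 = 0.5643
  dwarf yellow-fruited: (660 − 606.5)² / 606.5 = 4.7193
χ² = 0.5643 + 0.4489 + 0.5643 + 4.7193 = 6.2968 ≈ 6.297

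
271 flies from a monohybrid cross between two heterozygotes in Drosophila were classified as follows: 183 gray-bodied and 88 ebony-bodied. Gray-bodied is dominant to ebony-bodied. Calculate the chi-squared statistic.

8.070

For a monohybrid cross between heterozygotes with complete dominance, the expected phenotypic ratio is 3:1.
Expected counts for N = 271 under a 3:1 ratio (total parts = 4):
  gray-bodied: 271 × 3/4 = 203.25
  ebony-bodied: 271 × 1/4 = 67.75
χ² = Σ (O − E)² / E
  gray-bodied: (183 − 203.25)² / 203.25 = 2.0175
  ebony-bodied: (88 − 67.75)² / 67.75 = 6.0526
χ² = 2.0175 + 6.0526 = 8.0701 ≈ 8.070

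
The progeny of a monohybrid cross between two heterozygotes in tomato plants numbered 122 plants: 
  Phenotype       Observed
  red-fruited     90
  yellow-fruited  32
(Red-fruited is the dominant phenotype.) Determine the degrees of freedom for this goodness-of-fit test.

For a monohybrid cross between heterozygotes with complete dominance, the expected phenotypic ratio is 3:1.
A goodness-of-fit test with 2 phenotype classes has df = 2 − 1 = 1.

1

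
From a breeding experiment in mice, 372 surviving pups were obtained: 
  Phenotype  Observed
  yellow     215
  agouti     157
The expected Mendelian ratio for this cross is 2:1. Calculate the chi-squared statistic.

Expected counts for N = 372 under a 2:1 ratio (total parts = 3):
  yellow: 372 × 2/3 = 248
  agouti: 372 × 1/3 = 124
χ² = Σ (O − E)² / E
  yellow: (215 − 248)² / 248 = 4.3911
  agouti: (157 − 124)² / 124 = 8.7823
χ² = 4.3911 + 8.7823 = 13.1734 ≈ 13.173

13.173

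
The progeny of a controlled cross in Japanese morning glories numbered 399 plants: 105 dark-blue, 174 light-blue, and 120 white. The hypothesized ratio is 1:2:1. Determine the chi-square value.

The 1:2:1 ratio has 4 parts, so with N = 399 the expected counts are:
  dark-blue: 399 × 1/4 = 99.75
  light-blue: 399 × 2/4 = 199.5
  white: 399 × 1/4 = 99.75
χ² = Σ (O − E)² / E
  dark-blue: (105 − 99.75)² / 99.75 = 0.2763
  light-blue: (174 − 199.5)² / 199.5 = 3.2594
  white: (120 − 99.75)² / 99.75 = 4.1109
χ² = 0.2763 + 3.2594 + 4.1109 = 7.6466 ≈ 7.647

7.647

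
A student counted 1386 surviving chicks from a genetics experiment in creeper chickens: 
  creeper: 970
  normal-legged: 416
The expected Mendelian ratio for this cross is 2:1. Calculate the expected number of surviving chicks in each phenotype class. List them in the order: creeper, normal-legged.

924, 462

Expected counts for N = 1386 under a 2:1 ratio (total parts = 3):
  creeper: 1386 × 2/3 = 924
  normal-legged: 1386 × 1/3 = 462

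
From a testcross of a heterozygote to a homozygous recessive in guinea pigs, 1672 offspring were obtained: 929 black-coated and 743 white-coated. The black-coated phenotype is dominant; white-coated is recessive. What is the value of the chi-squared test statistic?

A testcross of a heterozygote (Aa × aa) gives a 1:1 phenotypic ratio.
The 1:1 ratio has 2 parts, so with N = 1672 the expected counts are:
  black-coated: 1672 × 1/2 = 836
  white-coated: 1672 × 1/2 = 836
χ² = Σ (O − E)² / E
  black-coated: (929 − 836)² / 836 = 10.3457
  white-coated: (743 − 836)² / 836 = 10.3457
χ² = 10.3457 + 10.3457 = 20.6914 ≈ 20.691

20.691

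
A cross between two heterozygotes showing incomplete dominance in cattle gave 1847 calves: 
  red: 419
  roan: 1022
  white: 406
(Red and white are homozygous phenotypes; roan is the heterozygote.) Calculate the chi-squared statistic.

21.195

With incomplete dominance, a heterozygote × heterozygote cross gives a 1:2:1 phenotypic ratio.
Expected counts for N = 1847 under a 1:2:1 ratio (total parts = 4):
  red: 1847 × 1/4 = 461.75
  roan: 1847 × 2/4 = 923.5
  white: 1847 × 1/4 = 461.75
χ² = Σ (O − E)² / E
  red: (419 − 461.75)² / 461.75 = 3.9579
  roan: (1022 − 923.5)² / 923.5 = 10.5060
  white: (406 − 461.75)² / 461.75 = 6.7311
χ² = 3.9579 + 10.5060 + 6.7311 = 21.195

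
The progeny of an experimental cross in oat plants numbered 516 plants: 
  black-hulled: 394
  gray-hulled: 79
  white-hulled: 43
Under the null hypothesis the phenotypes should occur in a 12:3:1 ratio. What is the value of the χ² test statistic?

6.966

Total ratio parts = 16. Expected numbers out of 516:
  black-hulled: 516 × 12/16 = 387
  gray-hulled: 516 × 3/16 = 96.75
  white-hulled: 516 × 1/16 = 32.25
χ² = Σ (O − E)² / E
  black-hulled: (394 − 387)² / 387 = 0.1266
  gray-hulled: (79 − 96.75)² / 96.75 = 3.2565
  white-hulled: (43 − 32.25)² / 32.25 = 3.5833
χ² = 0.1266 + 3.2565 + 3.5833 = 6.9664 ≈ 6.966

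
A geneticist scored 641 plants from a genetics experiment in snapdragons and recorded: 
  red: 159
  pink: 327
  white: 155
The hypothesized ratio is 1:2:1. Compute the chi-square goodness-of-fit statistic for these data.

0.314

Expected counts for N = 641 under a 1:2:1 ratio (total parts = 4):
  red: 641 × 1/4 = 160.25
  pink: 641 × 2/4 = 320.5
  white: 641 × 1/4 = 160.25
χ² = Σ (O − E)² / E
  red: (159 − 160.25)² / 160.25 = 0.0098
  pink: (327 − 320.5)² / 320.5 = 0.1318
  white: (155 − 160.25)² / 160.25 = 0.1720
χ² = 0.0098 + 0.1318 + 0.1720 = 0.3136 ≈ 0.314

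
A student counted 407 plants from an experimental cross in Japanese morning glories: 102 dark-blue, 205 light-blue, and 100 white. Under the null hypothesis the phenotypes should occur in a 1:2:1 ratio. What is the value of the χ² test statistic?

0.042

Total ratio parts = 4. Expected numbers out of 407:
  dark-blue: 407 × 1/4 = 101.75
  light-blue: 407 × 2/4 = 203.5
  white: 407 × 1/4 = 101.75
χ² = Σ (O − E)² / E
  dark-blue: (102 − 101.75)² / 101.75 = 0.0006
  light-blue: (205 − 203.5)² / 203.5 = 0.0111
  white: (100 − 101.75)² / 101.75 = 0.0301
χ² = 0.0006 + 0.0111 + 0.0301 = 0.0418 ≈ 0.042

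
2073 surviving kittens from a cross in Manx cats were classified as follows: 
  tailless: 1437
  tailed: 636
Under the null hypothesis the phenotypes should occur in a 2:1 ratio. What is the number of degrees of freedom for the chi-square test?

A goodness-of-fit test with 2 phenotype classes has df = 2 − 1 = 1.

1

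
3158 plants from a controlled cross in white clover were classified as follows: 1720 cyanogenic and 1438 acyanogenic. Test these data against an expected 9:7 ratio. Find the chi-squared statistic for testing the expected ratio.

4.089

Total ratio parts = 16. Expected numbers out of 3158:
  cyanogenic: 3158 × 9/16 = 1776.375
  acyanogenic: 3158 × 7/16 = 1381.625
χ² = Σ (O − E)² / E
  cyanogenic: (1720 − 1776.375)² / 1776.375 = 1.7891
  acyanogenic: (1438 − 1381.625)² / 1381.625 = 2.3003
χ² = 1.7891 + 2.3003 = 4.0894 ≈ 4.089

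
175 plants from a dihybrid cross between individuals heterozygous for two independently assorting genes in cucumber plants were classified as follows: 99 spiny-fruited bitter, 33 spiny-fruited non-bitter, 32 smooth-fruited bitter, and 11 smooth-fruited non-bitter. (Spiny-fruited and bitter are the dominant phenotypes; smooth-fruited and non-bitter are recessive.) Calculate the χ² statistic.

0.025

A dihybrid F₂ with independent assortment and complete dominance at both loci gives a 9:3:3:1 phenotypic ratio.
Under the 9:3:3:1 hypothesis (Σ ratio = 16, N = 175):
  spiny-fruited bitter: 175 × 9/16 = 98.4375
  spiny-fruited non-bitter: 175 × 3/16 = 32.8125
  smooth-fruited bitter: 175 × 3/16 = 32.8125
  smooth-fruited non-bitter: 175 × 1/16 = 10.9375
χ² = Σ (O − E)² / E
  spiny-fruited bitter: (99 − 98.4375)² / 98.4375 = 0.0032
  spiny-fruited non-bitter: (33 − 32.8125)² / 32.8125 = 0.0011
  smooth-fruited bitter: (32 − 32.8125)² / 32.8125 = 0.0201
  smooth-fruited non-bitter: (11 − 10.9375)² / 10.9375 = 0.0004
χ² = 0.0032 + 0.0011 + 0.0201 + 0.0004 = 0.0248 ≈ 0.025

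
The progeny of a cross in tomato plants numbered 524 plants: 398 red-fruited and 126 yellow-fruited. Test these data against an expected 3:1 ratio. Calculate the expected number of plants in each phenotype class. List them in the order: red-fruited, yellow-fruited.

393, 131

Under the 3:1 hypothesis (Σ ratio = 4, N = 524):
  red-fruited: 524 × 3/4 = 393
  yellow-fruited: 524 × 1/4 = 131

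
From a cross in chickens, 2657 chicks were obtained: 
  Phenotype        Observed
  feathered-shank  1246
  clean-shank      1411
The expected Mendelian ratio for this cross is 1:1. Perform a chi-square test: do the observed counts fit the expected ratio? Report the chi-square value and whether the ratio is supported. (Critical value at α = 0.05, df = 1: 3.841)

10.247; not consistent

Total ratio parts = 2. Expected numbers out of 2657:
  feathered-shank: 2657 × 1/2 = 1328.5
  clean-shank: 2657 × 1/2 = 1328.5
χ² = Σ (O − E)² / E
  feathered-shank: (1246 − 1328.5)² / 1328.5 = 5.1233
  clean-shank: (1411 − 1328.5)² / 1328.5 = 5.1233
χ² = 5.1233 + 5.1233 = 10.2466 ≈ 10.247
Degrees of freedom = 2 − 1 = 1; critical value at α = 0.05 is 3.841.
Since 10.247 > 3.841, we reject the null hypothesis — the data do not fit the 1:1 ratio.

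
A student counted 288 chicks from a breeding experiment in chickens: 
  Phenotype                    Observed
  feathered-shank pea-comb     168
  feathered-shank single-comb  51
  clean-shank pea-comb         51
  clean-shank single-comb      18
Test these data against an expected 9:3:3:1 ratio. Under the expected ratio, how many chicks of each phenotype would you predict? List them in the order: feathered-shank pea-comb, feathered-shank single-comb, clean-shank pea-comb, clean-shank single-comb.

162, 54, 54, 18

The 9:3:3:1 ratio has 16 parts, so with N = 288 the expected counts are:
  feathered-shank pea-comb: 288 × 9/16 = 162
  feathered-shank single-comb: 288 × 3/16 = 54
  clean-shank pea-comb: 288 × 3/16 = 54
  clean-shank single-comb: 288 × 1/16 = 18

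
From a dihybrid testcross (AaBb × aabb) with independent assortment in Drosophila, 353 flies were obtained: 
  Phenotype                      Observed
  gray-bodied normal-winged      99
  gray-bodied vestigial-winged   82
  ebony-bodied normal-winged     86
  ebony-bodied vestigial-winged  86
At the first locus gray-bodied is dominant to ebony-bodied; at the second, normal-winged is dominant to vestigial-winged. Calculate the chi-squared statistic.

1.867

A dihybrid testcross with independent assortment gives a 1:1:1:1 ratio.
Expected counts for N = 353 under a 1:1:1:1 ratio (total parts = 4):
  gray-bodied normal-winged: 353 × 1/4 = 88.25
  gray-bodied vestigial-winged: 353 × 1/4 = 88.25
  ebony-bodied normal-winged: 353 × 1/4 = 88.25
  ebony-bodied vestigial-winged: 353 × 1/4 = 88.25
χ² = Σ (O − E)² / E
  gray-bodied normal-winged: (99 − 88.25)² / 88.25 = 1.3095
  gray-bodied vestigial-winged: (82 − 88.25)² / 88.25 = 0.4426
  ebony-bodied normal-winged: (86 − 88.25)² / 88.25 = 0.0574
  ebony-bodied vestigial-winged: (86 − 88.25)² / 88.25 = 0.0574
χ² = 1.3095 + 0.4426 + 0.0574 + 0.0574 = 1.8669 ≈ 1.867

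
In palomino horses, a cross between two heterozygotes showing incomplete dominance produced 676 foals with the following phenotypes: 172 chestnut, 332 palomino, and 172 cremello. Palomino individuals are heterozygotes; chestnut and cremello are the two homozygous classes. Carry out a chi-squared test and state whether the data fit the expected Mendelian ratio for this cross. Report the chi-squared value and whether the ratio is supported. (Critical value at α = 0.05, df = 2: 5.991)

With incomplete dominance, a heterozygote × heterozygote cross gives a 1:2:1 phenotypic ratio.
Under the 1:2:1 hypothesis (Σ ratio = 4, N = 676):
  chestnut: 676 × 1/4 = 169
  palomino: 676 × 2/4 = 338
  cremello: 676 × 1/4 = 169
χ² = Σ (O − E)² / E
  chestnut: (172 − 169)² / 169 = 0.0533
  palomino: (332 − 338)² / 338 = 0.1065
  cremello: (172 − 169)² / 169 = 0.0533
χ² = 0.0533 + 0.1065 + 0.0533 = 0.2131 ≈ 0.213
Degrees of freedom = 3 − 1 = 2; critical value at α = 0.05 is 5.991.
Since 0.213 < 5.991, we fail to reject the null hypothesis — the data are consistent with the 1:2:1 ratio.

0.213; consistent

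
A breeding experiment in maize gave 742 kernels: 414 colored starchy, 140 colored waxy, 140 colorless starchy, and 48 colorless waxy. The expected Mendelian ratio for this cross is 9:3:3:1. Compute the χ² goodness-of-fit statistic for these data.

0.095

Total ratio parts = 16. Expected numbers out of 742:
  colored starchy: 742 × 9/16 = 417.375
  colored waxy: 742 × 3/16 = 139.125
  colorless starchy: 742 × 3/16 = 139.125
  colorless waxy: 742 × 1/16 = 46.375
χ² = Σ (O − E)² / E
  colored starchy: (414 − 417.375)² / 417.375 = 0.0273
  colored waxy: (140 − 139.125)² / 139.125 = 0.0055
  colorless starchy: (140 − 139.125)² / 139.125 = 0.0055
  colorless waxy: (48 − 46.375)² / 46.375 = 0.0569
χ² = 0.0273 + 0.0055 + 0.0055 + 0.0569 = 0.0952 ≈ 0.095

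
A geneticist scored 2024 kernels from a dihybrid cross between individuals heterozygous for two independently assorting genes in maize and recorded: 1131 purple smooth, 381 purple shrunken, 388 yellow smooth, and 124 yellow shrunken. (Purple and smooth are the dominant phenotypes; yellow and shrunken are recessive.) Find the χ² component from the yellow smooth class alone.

0.190

A dihybrid F₂ with independent assortment and complete dominance at both loci gives a 9:3:3:1 phenotypic ratio.
Total ratio parts = 16. Expected numbers out of 2024:
  purple smooth: 2024 × 9/16 = 1138.5
  purple shrunken: 2024 × 3/16 = 379.5
  yellow smooth: 2024 × 3/16 = 379.5
  yellow shrunken: 2024 × 1/16 = 126.5
Contribution of yellow smooth: (388 − 379.5)² / 379.5 = 0.1904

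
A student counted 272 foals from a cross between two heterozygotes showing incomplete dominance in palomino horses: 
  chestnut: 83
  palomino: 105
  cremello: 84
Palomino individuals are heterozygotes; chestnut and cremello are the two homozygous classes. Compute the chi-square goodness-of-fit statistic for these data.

With incomplete dominance, a heterozygote × heterozygote cross gives a 1:2:1 phenotypic ratio.
Under the 1:2:1 hypothesis (Σ ratio = 4, N = 272):
  chestnut: 272 × 1/4 = 68
  palomino: 272 × 2/4 = 136
  cremello: 272 × 1/4 = 68
χ² = Σ (O − E)² / E
  chestnut: (83 − 68)² / 68 = 3.3088
  palomino: (105 − 136)² / 136 = 7.0662
  cremello: (84 − 68)² / 68 = 3.7647
χ² = 3.3088 + 7.0662 + 3.7647 = 14.1397 ≈ 14.140

14.140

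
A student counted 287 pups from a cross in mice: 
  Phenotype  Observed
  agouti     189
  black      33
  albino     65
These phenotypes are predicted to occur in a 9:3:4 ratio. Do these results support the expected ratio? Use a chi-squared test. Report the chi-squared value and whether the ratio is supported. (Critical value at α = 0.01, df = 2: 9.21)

13.390; not consistent

The 9:3:4 ratio has 16 parts, so with N = 287 the expected counts are:
  agouti: 287 × 9/16 = 161.4375
  black: 287 × 3/16 = 53.8125
  albino: 287 × 4/16 = 71.75
χ² = Σ (O − E)² / E
  agouti: (189 − 161.4375)² / 161.4375 = 4.7058
  black: (33 − 53.8125)² / 53.8125 = 8.0494
  albino: (65 − 71.75)² / 71.75 = 0.6350
χ² = 4.7058 + 8.0494 + 0.6350 = 13.3902 ≈ 13.390
Degrees of freedom = 3 − 1 = 2; critical value at α = 0.01 is 9.21.
Since 13.390 > 9.21, we reject the null hypothesis — the data do not fit the 9:3:4 ratio.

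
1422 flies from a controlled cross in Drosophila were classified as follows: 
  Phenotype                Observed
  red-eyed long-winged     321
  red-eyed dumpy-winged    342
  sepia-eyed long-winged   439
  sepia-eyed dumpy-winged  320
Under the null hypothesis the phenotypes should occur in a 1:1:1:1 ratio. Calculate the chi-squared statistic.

Total ratio parts = 4. Expected numbers out of 1422:
  red-eyed long-winged: 1422 × 1/4 = 355.5
  red-eyed dumpy-winged: 1422 × 1/4 = 355.5
  sepia-eyed long-winged: 1422 × 1/4 = 355.5
  sepia-eyed dumpy-winged: 1422 × 1/4 = 355.5
χ² = Σ (O − E)² / E
  red-eyed long-winged: (321 − 355.5)² / 355.5 = 3.3481
  red-eyed dumpy-winged: (342 − 355.5)² / 355.5 = 0.5127
  sepia-eyed long-winged: (439 − 355.5)² / 355.5 = 19.6125
  sepia-eyed dumpy-winged: (320 − 355.5)² / 355.5 = 3.5450
χ² = 3.3481 + 0.5127 + 19.6125 + 3.5450 = 27.0183 ≈ 27.018

27.018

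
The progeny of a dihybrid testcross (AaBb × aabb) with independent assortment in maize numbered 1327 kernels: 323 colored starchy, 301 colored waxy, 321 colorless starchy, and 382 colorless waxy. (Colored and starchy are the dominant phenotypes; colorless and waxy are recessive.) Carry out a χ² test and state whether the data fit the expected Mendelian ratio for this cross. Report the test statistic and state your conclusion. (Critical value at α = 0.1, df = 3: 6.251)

A dihybrid testcross with independent assortment gives a 1:1:1:1 ratio.
Total ratio parts = 4. Expected numbers out of 1327:
  colored starchy: 1327 × 1/4 = 331.75
  colored waxy: 1327 × 1/4 = 331.75
  colorless starchy: 1327 × 1/4 = 331.75
  colorless waxy: 1327 × 1/4 = 331.75
χ² = Σ (O − E)² / E
  colored starchy: (323 − 331.75)² / 331.75 = 0.2308
  colored waxy: (301 − 331.75)² / 331.75 = 2.8502
  colorless starchy: (321 − 331.75)² / 331.75 = 0.3483
  colorless waxy: (382 − 331.75)² / 331.75 = 7.6113
χ² = 0.2308 + 2.8502 + 0.3483 + 7.6113 = 11.0406 ≈ 11.041
Degrees of freedom = 4 − 1 = 3; critical value at α = 0.1 is 6.251.
Since 11.041 > 6.251, we reject the null hypothesis — the data do not fit the 1:1:1:1 ratio.

11.041; not consistent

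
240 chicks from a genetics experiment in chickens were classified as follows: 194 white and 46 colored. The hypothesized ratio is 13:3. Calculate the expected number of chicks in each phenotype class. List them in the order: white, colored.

Under the 13:3 hypothesis (Σ ratio = 16, N = 240):
  white: 240 × 13/16 = 195
  colored: 240 × 3/16 = 45

195, 45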